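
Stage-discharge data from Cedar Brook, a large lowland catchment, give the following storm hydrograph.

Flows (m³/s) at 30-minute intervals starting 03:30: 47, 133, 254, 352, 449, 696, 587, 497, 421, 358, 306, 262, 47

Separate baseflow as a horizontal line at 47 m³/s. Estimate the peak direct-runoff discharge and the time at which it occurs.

Subtracting baseflow gives direct-runoff ordinates: 0.0, 86.0, 207.0, 305.0, 402.0, 649.0, 540.0, 450.0, 374.0, 311.0, 259.0, 215.0, 0.0 m³/s.
The maximum is 649.0 m³/s, occurring at the reading for t = 06:00.

Q_p = 649.0 m³/s at t = 06:00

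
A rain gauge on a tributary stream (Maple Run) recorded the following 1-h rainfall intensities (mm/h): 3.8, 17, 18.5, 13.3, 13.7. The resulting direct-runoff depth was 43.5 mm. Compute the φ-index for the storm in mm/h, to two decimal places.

Only the 4 blocks with intensity above φ contribute runoff: 17, 18.5, 13.3, 13.7 mm/h.
Σ(I−φ)·Δt = d  ⇒  (17+18.5+13.3+13.7 − 4φ)·1 = 43.5
φ = (62.50 − 43.5/1) / 4 = 4.75 mm/h.

φ ≈ 4.75 mm/h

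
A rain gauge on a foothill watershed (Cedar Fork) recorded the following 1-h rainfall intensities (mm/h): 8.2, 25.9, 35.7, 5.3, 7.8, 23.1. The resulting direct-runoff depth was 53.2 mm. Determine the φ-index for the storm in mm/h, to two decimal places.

φ ≈ 10.50 mm/h

Only the 3 blocks with intensity above φ contribute runoff: 25.9, 35.7, 23.1 mm/h.
Σ(I−φ)·Δt = d  ⇒  (25.9+35.7+23.1 − 3φ)·1 = 53.2
φ = (84.70 − 53.2/1) / 3 = 10.50 mm/h.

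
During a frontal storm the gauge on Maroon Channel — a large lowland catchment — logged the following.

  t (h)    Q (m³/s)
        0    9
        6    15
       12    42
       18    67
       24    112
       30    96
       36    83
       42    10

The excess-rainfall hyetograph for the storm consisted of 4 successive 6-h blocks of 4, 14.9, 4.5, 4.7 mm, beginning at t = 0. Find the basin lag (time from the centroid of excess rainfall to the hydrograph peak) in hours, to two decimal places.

t_L ≈ 12.89 h

Centroid of excess rainfall: t_c = Σ P_i·t̄_i / ΣP_i = 11.1139 h (block centres at 3, 9, 15, 21 h).
Hydrograph peak occurs at t = 24 h, so basin lag t_L = 24 − 11.1139 = 12.89 h.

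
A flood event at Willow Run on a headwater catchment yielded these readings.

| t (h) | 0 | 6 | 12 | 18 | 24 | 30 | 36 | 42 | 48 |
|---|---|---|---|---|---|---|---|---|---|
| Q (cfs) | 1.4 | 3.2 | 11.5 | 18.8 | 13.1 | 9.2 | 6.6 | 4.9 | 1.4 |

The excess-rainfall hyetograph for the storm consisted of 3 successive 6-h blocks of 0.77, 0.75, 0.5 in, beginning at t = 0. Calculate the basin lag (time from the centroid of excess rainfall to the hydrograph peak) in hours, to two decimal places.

Centroid of excess rainfall: t_c = Σ P_i·t̄_i / ΣP_i = 8.1980 h (block centres at 3, 9, 15 h).
Hydrograph peak occurs at t = 18 h, so basin lag t_L = 18 − 8.1980 = 9.80 h.

t_L ≈ 9.80 h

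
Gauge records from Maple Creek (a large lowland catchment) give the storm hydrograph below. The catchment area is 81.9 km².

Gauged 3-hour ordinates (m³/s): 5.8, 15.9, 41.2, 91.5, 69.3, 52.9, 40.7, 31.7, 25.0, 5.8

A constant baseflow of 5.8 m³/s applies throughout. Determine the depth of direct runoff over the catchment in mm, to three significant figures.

d ≈ 42.4 mm

Direct runoff: 0.0, 10.1, 35.4, 85.7, 63.5, 47.1, 34.9, 25.9, 19.2, 0.0 m³/s; ΣQ_DR = 321.8 m³/s.
V = ΣQ_DR · Δt = 321.8 × 10800 s = 3.475 × 10^6 m³.
Over A = 81.9 km², depth = V / A = 42.4 mm.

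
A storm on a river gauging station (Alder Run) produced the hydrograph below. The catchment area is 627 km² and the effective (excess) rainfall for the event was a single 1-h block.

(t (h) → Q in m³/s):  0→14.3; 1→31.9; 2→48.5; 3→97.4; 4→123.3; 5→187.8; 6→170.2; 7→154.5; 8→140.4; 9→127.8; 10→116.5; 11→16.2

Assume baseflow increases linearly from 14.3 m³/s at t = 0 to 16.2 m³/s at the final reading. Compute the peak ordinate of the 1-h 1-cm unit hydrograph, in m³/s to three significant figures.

U_p ≈ 288 m³/s

Direct runoff: 0.00, 17.43, 33.85, 82.58, 108.31, 172.64, 154.86, 138.99, 124.72, 111.95, 100.47, 0.00 m³/s; ΣQ_DR = 1046 m³/s, peak = 172.64 m³/s.
Runoff depth d = ΣQ_DR·Δt / A = 1046 × 3600 / (627 km²) = 6.005 mm.
The 1-cm UH is the DRH scaled by (10 mm)/d, so U_p = 172.64 × 10/6.005 = 288 m³/s.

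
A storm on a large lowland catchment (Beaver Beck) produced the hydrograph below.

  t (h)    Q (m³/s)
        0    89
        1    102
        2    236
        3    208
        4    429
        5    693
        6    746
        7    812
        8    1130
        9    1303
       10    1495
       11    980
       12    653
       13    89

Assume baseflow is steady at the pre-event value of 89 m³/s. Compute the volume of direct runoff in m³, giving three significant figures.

V ≈ 2.78 × 10^7 m³

Direct-runoff ordinates (Q − Q_b): 0.0, 13.0, 147.0, 119.0, 340.0, 604.0, 657.0, 723.0, 1041.0, 1214.0, 1406.0, 891.0, 564.0, 0.0 m³/s.
ΣQ_DR = 7719 m³/s.
With Δt = 1 h = 3600 s, V = ΣQ_DR · Δt = 7719 × 3600 = 2.78 × 10^7 m³.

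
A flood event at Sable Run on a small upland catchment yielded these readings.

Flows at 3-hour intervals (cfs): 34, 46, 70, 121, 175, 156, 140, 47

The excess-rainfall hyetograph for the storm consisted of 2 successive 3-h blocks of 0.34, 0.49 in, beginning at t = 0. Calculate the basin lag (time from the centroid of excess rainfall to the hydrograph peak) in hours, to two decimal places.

t_L ≈ 8.73 h

Centroid of excess rainfall: t_c = Σ P_i·t̄_i / ΣP_i = 3.2711 h (block centres at 1.5, 4.5 h).
Hydrograph peak occurs at t = 12 h, so basin lag t_L = 12 − 3.2711 = 8.73 h.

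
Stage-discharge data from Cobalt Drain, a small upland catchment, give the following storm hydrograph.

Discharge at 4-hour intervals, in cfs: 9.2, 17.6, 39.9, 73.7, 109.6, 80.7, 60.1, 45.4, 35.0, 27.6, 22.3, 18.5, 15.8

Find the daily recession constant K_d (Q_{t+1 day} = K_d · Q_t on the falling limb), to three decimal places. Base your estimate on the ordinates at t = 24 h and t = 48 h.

Between t = 24 h and t = 48 h the flow falls from 60.1 to 15.8 cfs over 6×4 h = 24 h.
Per-interval ratio K = (15.8/60.1)^(1/6) = 0.8004; K_d = K^(24/4) = 0.263.

K_d ≈ 0.263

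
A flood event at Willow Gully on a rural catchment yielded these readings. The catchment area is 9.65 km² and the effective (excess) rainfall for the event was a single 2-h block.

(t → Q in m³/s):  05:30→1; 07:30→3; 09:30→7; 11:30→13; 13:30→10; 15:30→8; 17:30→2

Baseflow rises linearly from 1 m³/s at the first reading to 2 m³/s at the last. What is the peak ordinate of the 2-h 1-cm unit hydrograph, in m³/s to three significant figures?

U_p ≈ 4.60 m³/s

Direct runoff: 0.00, 1.83, 5.67, 11.50, 8.33, 6.17, 0.00 m³/s; ΣQ_DR = 33.50 m³/s, peak = 11.50 m³/s.
Runoff depth d = ΣQ_DR·Δt / A = 33.50 × 7200 / (9.65 km²) = 24.99 mm.
The 1-cm UH is the DRH scaled by (10 mm)/d, so U_p = 11.50 × 10/24.99 = 4.60 m³/s.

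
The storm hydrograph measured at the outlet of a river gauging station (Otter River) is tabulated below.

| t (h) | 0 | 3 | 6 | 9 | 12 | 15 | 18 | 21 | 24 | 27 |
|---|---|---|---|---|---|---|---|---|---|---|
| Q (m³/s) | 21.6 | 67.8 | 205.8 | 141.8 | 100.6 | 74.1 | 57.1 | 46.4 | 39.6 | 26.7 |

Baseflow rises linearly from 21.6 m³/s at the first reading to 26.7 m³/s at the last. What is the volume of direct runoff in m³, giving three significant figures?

Direct-runoff ordinates (Q − Q_b): 0.00, 45.63, 183.07, 118.50, 76.73, 49.67, 32.10, 20.83, 13.47, 0.00 m³/s.
ΣQ_DR = 540.0 m³/s.
With Δt = 3 h = 10800 s, V = ΣQ_DR · Δt = 540.0 × 10800 = 5.83 × 10^6 m³.

V ≈ 5.83 × 10^6 m³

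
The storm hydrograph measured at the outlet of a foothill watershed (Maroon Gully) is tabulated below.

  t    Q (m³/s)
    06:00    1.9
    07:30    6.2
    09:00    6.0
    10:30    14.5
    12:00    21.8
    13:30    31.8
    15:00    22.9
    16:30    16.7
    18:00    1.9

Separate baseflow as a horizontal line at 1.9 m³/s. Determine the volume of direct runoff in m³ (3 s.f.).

V ≈ 5.76 × 10^5 m³

Direct-runoff ordinates (Q − Q_b): 0.0, 4.3, 4.1, 12.6, 19.9, 29.9, 21.0, 14.8, 0.0 m³/s.
ΣQ_DR = 106.6 m³/s.
With Δt = 1.5 h = 5400 s, V = ΣQ_DR · Δt = 106.6 × 5400 = 5.76 × 10^5 m³.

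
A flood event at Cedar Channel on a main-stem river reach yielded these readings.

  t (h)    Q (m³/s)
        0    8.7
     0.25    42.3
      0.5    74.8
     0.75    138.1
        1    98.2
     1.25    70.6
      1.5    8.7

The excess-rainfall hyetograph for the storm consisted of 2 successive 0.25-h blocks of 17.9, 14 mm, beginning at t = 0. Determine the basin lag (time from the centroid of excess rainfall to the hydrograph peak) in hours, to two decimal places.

t_L ≈ 0.52 h

Centroid of excess rainfall: t_c = Σ P_i·t̄_i / ΣP_i = 0.2347 h (block centres at 0.125, 0.375 h).
Hydrograph peak occurs at t = 0.75 h, so basin lag t_L = 0.75 − 0.2347 = 0.52 h.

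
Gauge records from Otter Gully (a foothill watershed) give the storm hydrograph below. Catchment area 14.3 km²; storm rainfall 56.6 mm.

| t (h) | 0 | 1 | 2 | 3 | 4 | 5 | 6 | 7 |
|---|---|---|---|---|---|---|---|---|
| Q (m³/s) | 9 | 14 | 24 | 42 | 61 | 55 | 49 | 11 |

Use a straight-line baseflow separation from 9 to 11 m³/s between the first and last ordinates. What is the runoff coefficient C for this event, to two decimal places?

C ≈ 0.82

ΣQ_DR = 185.0 m³/s; V = ΣQ_DR·Δt = 6.660 × 10^5 m³.
Runoff depth d = V / A = 46.57 mm.
C = d / P = 46.57 / 56.6 = 0.82.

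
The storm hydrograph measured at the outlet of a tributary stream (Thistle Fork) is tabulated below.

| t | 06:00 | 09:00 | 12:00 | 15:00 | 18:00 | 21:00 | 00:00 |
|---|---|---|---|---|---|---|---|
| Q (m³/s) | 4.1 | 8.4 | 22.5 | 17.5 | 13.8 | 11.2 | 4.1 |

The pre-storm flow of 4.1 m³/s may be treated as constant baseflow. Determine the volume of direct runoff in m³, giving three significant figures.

V ≈ 5.71 × 10^5 m³

Direct-runoff ordinates (Q − Q_b): 0.0, 4.3, 18.4, 13.4, 9.7, 7.1, 0.0 m³/s.
ΣQ_DR = 52.90 m³/s.
With Δt = 3 h = 10800 s, V = ΣQ_DR · Δt = 52.90 × 10800 = 5.71 × 10^5 m³.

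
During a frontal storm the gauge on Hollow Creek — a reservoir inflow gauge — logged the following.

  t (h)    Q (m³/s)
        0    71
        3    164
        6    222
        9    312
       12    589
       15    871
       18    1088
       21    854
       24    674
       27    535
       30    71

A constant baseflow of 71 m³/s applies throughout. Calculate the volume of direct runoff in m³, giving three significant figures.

Direct-runoff ordinates (Q − Q_b): 0.0, 93.0, 151.0, 241.0, 518.0, 800.0, 1017.0, 783.0, 603.0, 464.0, 0.0 m³/s.
ΣQ_DR = 4670 m³/s.
With Δt = 3 h = 10800 s, V = ΣQ_DR · Δt = 4670 × 10800 = 5.04 × 10^7 m³.

V ≈ 5.04 × 10^7 m³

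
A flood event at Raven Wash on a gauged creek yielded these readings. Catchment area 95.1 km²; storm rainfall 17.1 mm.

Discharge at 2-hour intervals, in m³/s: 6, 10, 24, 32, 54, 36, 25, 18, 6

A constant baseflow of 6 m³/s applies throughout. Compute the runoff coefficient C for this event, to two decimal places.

C ≈ 0.70

ΣQ_DR = 157.0 m³/s; V = ΣQ_DR·Δt = 1.130 × 10^6 m³.
Runoff depth d = V / A = 11.89 mm.
C = d / P = 11.89 / 17.1 = 0.70.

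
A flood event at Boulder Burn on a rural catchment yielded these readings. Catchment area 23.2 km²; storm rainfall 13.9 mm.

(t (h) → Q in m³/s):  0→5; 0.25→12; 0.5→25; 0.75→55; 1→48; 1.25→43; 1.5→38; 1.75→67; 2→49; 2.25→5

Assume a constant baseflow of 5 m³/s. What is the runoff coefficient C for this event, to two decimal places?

ΣQ_DR = 297.0 m³/s; V = ΣQ_DR·Δt = 2.673 × 10^5 m³.
Runoff depth d = V / A = 11.52 mm.
C = d / P = 11.52 / 13.9 = 0.83.

C ≈ 0.83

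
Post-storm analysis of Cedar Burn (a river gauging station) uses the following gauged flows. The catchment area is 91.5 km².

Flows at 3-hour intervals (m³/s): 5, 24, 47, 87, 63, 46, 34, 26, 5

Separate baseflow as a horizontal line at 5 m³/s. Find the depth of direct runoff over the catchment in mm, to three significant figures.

Direct runoff: 0.0, 19.0, 42.0, 82.0, 58.0, 41.0, 29.0, 21.0, 0.0 m³/s; ΣQ_DR = 292.0 m³/s.
V = ΣQ_DR · Δt = 292.0 × 10800 s = 3.154 × 10^6 m³.
Over A = 91.5 km², depth = V / A = 34.5 mm.

d ≈ 34.5 mm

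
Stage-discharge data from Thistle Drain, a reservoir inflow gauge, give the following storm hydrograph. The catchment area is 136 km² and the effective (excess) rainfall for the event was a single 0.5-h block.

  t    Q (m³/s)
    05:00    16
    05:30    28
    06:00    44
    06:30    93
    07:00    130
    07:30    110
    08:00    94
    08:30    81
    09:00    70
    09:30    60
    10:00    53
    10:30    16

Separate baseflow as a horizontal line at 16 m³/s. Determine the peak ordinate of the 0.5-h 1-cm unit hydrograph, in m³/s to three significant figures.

Direct runoff: 0.0, 12.0, 28.0, 77.0, 114.0, 94.0, 78.0, 65.0, 54.0, 44.0, 37.0, 0.0 m³/s; ΣQ_DR = 603.0 m³/s, peak = 114.0 m³/s.
Runoff depth d = ΣQ_DR·Δt / A = 603.0 × 1800 / (136 km²) = 7.981 mm.
The 1-cm UH is the DRH scaled by (10 mm)/d, so U_p = 114.0 × 10/7.981 = 143 m³/s.

U_p ≈ 143 m³/s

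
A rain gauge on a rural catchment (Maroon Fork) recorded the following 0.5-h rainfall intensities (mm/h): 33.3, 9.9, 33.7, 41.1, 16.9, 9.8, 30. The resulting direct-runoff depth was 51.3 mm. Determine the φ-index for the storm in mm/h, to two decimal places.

φ ≈ 10.48 mm/h

Only the 5 blocks with intensity above φ contribute runoff: 33.3, 33.7, 41.1, 16.9, 30 mm/h.
Σ(I−φ)·Δt = d  ⇒  (33.3+33.7+41.1+16.9+30 − 5φ)·0.5 = 51.3
φ = (155.0 − 51.3/0.5) / 5 = 10.48 mm/h.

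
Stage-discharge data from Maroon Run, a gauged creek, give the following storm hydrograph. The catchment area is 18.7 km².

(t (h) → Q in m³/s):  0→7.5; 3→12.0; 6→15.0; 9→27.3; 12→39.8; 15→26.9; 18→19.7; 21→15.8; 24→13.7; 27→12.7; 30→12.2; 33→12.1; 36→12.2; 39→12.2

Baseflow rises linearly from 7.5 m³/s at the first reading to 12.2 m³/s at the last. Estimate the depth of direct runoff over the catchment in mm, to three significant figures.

Direct runoff: 0.00, 4.14, 6.78, 18.72, 30.85, 17.59, 10.03, 5.77, 3.31, 1.95, 1.08, 0.62, 0.36, 0.00 m³/s; ΣQ_DR = 101.2 m³/s.
V = ΣQ_DR · Δt = 101.2 × 10800 s = 1.093 × 10^6 m³.
Over A = 18.7 km², depth = V / A = 58.4 mm.

d ≈ 58.4 mm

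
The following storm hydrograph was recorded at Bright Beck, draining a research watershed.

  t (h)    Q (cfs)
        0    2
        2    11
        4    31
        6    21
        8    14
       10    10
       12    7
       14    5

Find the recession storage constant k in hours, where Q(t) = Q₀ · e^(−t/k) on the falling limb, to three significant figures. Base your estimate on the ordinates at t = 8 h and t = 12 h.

k ≈ 5.77 h

On the falling limb, Q drops from 14 to 7 cfs between t = 8 h and t = 12 h (Δt = 4 h).
k = −Δt / ln(Q₂/Q₁) = −4 / ln(7/14) = 5.77 h.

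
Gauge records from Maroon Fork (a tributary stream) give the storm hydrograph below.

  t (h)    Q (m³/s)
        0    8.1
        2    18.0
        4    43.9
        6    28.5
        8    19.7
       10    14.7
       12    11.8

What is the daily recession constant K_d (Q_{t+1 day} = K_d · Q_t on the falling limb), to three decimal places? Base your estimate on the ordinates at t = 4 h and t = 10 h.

Between t = 4 h and t = 10 h the flow falls from 43.9 to 14.7 m³/s over 3×2 h = 6 h.
Per-interval ratio K = (14.7/43.9)^(1/3) = 0.6944; K_d = K^(24/2) = 0.013.

K_d ≈ 0.013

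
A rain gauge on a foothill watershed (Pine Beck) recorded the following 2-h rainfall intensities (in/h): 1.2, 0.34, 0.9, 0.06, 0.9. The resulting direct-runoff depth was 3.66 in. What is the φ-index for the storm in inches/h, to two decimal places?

Only the 3 blocks with intensity above φ contribute runoff: 1.2, 0.9, 0.9 in/h.
Σ(I−φ)·Δt = d  ⇒  (1.2+0.9+0.9 − 3φ)·2 = 3.66
φ = (3.000 − 3.66/2) / 3 = 0.39 in/h.

φ ≈ 0.39 in/h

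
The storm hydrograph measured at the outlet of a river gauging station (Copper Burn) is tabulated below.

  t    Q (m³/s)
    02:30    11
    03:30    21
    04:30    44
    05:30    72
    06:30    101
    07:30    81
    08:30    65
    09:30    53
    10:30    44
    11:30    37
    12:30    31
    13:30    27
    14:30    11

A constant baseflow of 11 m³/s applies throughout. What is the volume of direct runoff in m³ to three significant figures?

Direct-runoff ordinates (Q − Q_b): 0.0, 10.0, 33.0, 61.0, 90.0, 70.0, 54.0, 42.0, 33.0, 26.0, 20.0, 16.0, 0.0 m³/s.
ΣQ_DR = 455.0 m³/s.
With Δt = 1 h = 3600 s, V = ΣQ_DR · Δt = 455.0 × 3600 = 1.64 × 10^6 m³.

V ≈ 1.64 × 10^6 m³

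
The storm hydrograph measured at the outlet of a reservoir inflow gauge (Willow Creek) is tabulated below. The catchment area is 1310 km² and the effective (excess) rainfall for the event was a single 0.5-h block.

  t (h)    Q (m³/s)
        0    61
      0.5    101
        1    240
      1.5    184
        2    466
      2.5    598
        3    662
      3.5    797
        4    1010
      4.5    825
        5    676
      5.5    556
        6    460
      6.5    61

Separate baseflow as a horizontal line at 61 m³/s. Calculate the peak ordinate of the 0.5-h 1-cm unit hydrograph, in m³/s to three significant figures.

Direct runoff: 0.0, 40.0, 179.0, 123.0, 405.0, 537.0, 601.0, 736.0, 949.0, 764.0, 615.0, 495.0, 399.0, 0.0 m³/s; ΣQ_DR = 5843 m³/s, peak = 949.0 m³/s.
Runoff depth d = ΣQ_DR·Δt / A = 5843 × 1800 / (1310 km²) = 8.029 mm.
The 1-cm UH is the DRH scaled by (10 mm)/d, so U_p = 949.0 × 10/8.029 = 1180 m³/s.

U_p ≈ 1180 m³/s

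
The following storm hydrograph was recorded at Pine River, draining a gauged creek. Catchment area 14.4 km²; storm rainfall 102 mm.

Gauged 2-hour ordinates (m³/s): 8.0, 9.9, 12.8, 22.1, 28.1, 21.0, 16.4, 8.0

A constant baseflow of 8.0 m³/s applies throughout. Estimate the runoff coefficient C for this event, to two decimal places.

ΣQ_DR = 62.30 m³/s; V = ΣQ_DR·Δt = 4.486 × 10^5 m³.
Runoff depth d = V / A = 31.15 mm.
C = d / P = 31.15 / 102 = 0.31.

C ≈ 0.31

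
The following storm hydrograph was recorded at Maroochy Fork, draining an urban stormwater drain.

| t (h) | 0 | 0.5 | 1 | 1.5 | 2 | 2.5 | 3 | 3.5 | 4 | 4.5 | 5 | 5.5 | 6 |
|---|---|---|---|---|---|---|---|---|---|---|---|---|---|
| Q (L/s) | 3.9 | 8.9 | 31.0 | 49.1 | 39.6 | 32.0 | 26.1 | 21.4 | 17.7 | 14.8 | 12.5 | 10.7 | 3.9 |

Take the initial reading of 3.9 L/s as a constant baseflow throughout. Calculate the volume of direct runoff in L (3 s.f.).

V ≈ 3.98 × 10^5 L

Direct-runoff ordinates (Q − Q_b): 0.0, 5.0, 27.1, 45.2, 35.7, 28.1, 22.2, 17.5, 13.8, 10.9, 8.6, 6.8, 0.0 L/s.
ΣQ_DR = 220.9 L/s.
With Δt = 0.5 h = 1800 s, V = ΣQ_DR · Δt = 220.9 × 1800 = 3.98 × 10^5 L.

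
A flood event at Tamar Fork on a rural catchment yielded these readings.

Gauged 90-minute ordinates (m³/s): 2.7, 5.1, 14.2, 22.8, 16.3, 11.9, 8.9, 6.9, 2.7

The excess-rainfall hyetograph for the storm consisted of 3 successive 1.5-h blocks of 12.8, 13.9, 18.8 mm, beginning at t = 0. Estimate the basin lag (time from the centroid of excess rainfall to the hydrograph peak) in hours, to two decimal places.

t_L ≈ 2.05 h

Centroid of excess rainfall: t_c = Σ P_i·t̄_i / ΣP_i = 2.4478 h (block centres at 0.75, 2.25, 3.75 h).
Hydrograph peak occurs at t = 4.5 h, so basin lag t_L = 4.5 − 2.4478 = 2.05 h.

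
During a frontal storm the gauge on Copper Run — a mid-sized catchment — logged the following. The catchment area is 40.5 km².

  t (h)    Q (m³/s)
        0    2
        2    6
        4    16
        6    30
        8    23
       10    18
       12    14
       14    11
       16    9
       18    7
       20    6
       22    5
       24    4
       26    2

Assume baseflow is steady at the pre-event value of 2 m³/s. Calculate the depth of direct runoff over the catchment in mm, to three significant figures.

Direct runoff: 0.0, 4.0, 14.0, 28.0, 21.0, 16.0, 12.0, 9.0, 7.0, 5.0, 4.0, 3.0, 2.0, 0.0 m³/s; ΣQ_DR = 125.0 m³/s.
V = ΣQ_DR · Δt = 125.0 × 7200 s = 9.000 × 10^5 m³.
Over A = 40.5 km², depth = V / A = 22.2 mm.

d ≈ 22.2 mm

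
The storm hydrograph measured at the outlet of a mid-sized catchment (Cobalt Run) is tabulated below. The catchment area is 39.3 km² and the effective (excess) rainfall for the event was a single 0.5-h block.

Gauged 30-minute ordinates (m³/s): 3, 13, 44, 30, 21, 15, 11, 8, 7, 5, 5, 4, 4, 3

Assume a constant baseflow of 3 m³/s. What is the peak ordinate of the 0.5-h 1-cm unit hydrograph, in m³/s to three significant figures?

U_p ≈ 68.3 m³/s

Direct runoff: 0.0, 10.0, 41.0, 27.0, 18.0, 12.0, 8.0, 5.0, 4.0, 2.0, 2.0, 1.0, 1.0, 0.0 m³/s; ΣQ_DR = 131.0 m³/s, peak = 41.0 m³/s.
Runoff depth d = ΣQ_DR·Δt / A = 131.0 × 1800 / (39.3 km²) = 6.000 mm.
The 1-cm UH is the DRH scaled by (10 mm)/d, so U_p = 41.0 × 10/6.000 = 68.3 m³/s.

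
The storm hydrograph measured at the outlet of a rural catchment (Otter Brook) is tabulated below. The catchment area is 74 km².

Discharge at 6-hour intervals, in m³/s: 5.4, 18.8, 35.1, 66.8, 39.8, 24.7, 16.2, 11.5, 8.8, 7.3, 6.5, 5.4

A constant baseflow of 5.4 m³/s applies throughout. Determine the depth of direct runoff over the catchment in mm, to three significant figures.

d ≈ 53.0 mm

Direct runoff: 0.0, 13.4, 29.7, 61.4, 34.4, 19.3, 10.8, 6.1, 3.4, 1.9, 1.1, 0.0 m³/s; ΣQ_DR = 181.5 m³/s.
V = ΣQ_DR · Δt = 181.5 × 21600 s = 3.920 × 10^6 m³.
Over A = 74 km², depth = V / A = 53.0 mm.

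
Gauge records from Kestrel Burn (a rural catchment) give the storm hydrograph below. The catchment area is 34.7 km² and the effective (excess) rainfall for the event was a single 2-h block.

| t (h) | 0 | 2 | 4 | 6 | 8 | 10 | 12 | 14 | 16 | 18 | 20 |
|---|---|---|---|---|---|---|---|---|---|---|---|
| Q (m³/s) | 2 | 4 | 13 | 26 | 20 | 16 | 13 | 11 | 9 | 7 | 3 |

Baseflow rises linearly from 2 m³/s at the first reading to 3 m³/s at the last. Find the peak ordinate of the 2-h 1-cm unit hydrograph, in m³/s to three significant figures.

U_p ≈ 11.8 m³/s

Direct runoff: 0.00, 1.90, 10.80, 23.70, 17.60, 13.50, 10.40, 8.30, 6.20, 4.10, 0.00 m³/s; ΣQ_DR = 96.50 m³/s, peak = 23.70 m³/s.
Runoff depth d = ΣQ_DR·Δt / A = 96.50 × 7200 / (34.7 km²) = 20.02 mm.
The 1-cm UH is the DRH scaled by (10 mm)/d, so U_p = 23.70 × 10/20.02 = 11.8 m³/s.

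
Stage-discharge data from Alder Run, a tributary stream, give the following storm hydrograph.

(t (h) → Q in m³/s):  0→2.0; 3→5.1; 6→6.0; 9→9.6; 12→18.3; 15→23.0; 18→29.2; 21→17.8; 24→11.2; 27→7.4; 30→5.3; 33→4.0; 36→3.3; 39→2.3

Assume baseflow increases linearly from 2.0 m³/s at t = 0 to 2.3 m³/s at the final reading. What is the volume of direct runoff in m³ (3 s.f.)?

Direct-runoff ordinates (Q − Q_b): 0.00, 3.08, 3.95, 7.53, 16.21, 20.88, 27.06, 15.64, 9.02, 5.19, 3.07, 1.75, 1.02, 0.00 m³/s.
ΣQ_DR = 114.4 m³/s.
With Δt = 3 h = 10800 s, V = ΣQ_DR · Δt = 114.4 × 10800 = 1.24 × 10^6 m³.

V ≈ 1.24 × 10^6 m³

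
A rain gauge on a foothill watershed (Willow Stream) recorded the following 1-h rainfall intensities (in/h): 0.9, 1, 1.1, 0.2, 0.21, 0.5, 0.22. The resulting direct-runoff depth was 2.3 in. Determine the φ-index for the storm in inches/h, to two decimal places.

φ ≈ 0.30 in/h

Only the 4 blocks with intensity above φ contribute runoff: 0.9, 1, 1.1, 0.5 in/h.
Σ(I−φ)·Δt = d  ⇒  (0.9+1+1.1+0.5 − 4φ)·1 = 2.3
φ = (3.500 − 2.3/1) / 4 = 0.30 in/h.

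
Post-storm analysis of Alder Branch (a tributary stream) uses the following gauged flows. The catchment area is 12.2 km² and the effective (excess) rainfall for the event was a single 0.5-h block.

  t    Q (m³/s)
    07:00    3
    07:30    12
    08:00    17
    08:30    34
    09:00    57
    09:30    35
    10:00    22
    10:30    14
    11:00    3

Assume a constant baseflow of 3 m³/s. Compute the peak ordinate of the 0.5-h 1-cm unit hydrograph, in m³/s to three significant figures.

U_p ≈ 21.5 m³/s

Direct runoff: 0.0, 9.0, 14.0, 31.0, 54.0, 32.0, 19.0, 11.0, 0.0 m³/s; ΣQ_DR = 170.0 m³/s, peak = 54.0 m³/s.
Runoff depth d = ΣQ_DR·Δt / A = 170.0 × 1800 / (12.2 km²) = 25.08 mm.
The 1-cm UH is the DRH scaled by (10 mm)/d, so U_p = 54.0 × 10/25.08 = 21.5 m³/s.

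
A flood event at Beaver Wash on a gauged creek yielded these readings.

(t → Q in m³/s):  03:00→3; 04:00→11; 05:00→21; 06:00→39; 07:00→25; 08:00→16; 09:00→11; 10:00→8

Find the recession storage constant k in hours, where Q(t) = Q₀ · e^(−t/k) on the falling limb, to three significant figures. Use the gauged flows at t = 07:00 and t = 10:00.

k ≈ 2.63 h

On the falling limb, Q drops from 25 to 8 m³/s between t = 07:00 and t = 10:00 (Δt = 3 h).
k = −Δt / ln(Q₂/Q₁) = −3 / ln(8/25) = 2.63 h.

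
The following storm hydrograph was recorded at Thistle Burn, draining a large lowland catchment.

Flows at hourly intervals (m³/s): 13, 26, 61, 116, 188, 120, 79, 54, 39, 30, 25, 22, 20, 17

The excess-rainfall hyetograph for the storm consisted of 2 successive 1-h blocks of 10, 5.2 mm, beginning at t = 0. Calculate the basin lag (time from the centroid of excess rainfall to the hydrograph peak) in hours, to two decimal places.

t_L ≈ 3.16 h

Centroid of excess rainfall: t_c = Σ P_i·t̄_i / ΣP_i = 0.8421 h (block centres at 0.5, 1.5 h).
Hydrograph peak occurs at t = 4 h, so basin lag t_L = 4 − 0.8421 = 3.16 h.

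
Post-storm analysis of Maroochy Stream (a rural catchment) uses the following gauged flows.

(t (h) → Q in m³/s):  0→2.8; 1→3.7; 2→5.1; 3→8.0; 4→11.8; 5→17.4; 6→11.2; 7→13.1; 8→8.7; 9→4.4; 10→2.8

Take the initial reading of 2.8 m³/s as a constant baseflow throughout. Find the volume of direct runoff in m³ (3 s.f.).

V ≈ 2.10 × 10^5 m³

Direct-runoff ordinates (Q − Q_b): 0.0, 0.9, 2.3, 5.2, 9.0, 14.6, 8.4, 10.3, 5.9, 1.6, 0.0 m³/s.
ΣQ_DR = 58.20 m³/s.
With Δt = 1 h = 3600 s, V = ΣQ_DR · Δt = 58.20 × 3600 = 2.10 × 10^5 m³.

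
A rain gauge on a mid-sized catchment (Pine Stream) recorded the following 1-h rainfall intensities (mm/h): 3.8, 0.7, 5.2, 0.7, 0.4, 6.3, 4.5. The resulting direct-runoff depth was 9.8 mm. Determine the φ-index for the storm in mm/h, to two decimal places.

φ ≈ 2.50 mm/h

Only the 4 blocks with intensity above φ contribute runoff: 3.8, 5.2, 6.3, 4.5 mm/h.
Σ(I−φ)·Δt = d  ⇒  (3.8+5.2+6.3+4.5 − 4φ)·1 = 9.8
φ = (19.80 − 9.8/1) / 4 = 2.50 mm/h.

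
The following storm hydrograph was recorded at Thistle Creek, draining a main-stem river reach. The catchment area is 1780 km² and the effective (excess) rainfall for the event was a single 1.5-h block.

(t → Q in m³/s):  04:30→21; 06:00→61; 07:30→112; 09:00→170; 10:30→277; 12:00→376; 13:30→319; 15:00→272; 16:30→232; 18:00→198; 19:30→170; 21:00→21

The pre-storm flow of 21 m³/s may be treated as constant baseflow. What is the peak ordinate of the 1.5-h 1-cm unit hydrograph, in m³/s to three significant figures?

U_p ≈ 592 m³/s

Direct runoff: 0.0, 40.0, 91.0, 149.0, 256.0, 355.0, 298.0, 251.0, 211.0, 177.0, 149.0, 0.0 m³/s; ΣQ_DR = 1977 m³/s, peak = 355.0 m³/s.
Runoff depth d = ΣQ_DR·Δt / A = 1977 × 5400 / (1780 km²) = 5.998 mm.
The 1-cm UH is the DRH scaled by (10 mm)/d, so U_p = 355.0 × 10/5.998 = 592 m³/s.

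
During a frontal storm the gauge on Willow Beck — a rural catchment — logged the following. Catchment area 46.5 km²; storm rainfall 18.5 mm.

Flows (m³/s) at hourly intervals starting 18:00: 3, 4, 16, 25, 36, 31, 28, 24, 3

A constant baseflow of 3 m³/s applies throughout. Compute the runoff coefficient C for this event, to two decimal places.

C ≈ 0.60

ΣQ_DR = 143.0 m³/s; V = ΣQ_DR·Δt = 5.148 × 10^5 m³.
Runoff depth d = V / A = 11.07 mm.
C = d / P = 11.07 / 18.5 = 0.60.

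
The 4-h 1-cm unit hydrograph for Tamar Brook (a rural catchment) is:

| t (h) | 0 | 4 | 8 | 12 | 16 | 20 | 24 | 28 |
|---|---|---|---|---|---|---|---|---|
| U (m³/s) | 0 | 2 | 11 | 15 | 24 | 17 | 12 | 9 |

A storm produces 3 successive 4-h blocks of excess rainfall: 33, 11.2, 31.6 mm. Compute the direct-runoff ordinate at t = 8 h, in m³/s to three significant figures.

By discrete convolution, Q_j = Σ (P_i / 10 mm) · U_{j−i}.
At t = 8 h (j=2): Q = (33/10)·11 + (11.2/10)·2 + (31.6/10)·0 = 38.5 m³/s.

Q ≈ 38.5 m³/s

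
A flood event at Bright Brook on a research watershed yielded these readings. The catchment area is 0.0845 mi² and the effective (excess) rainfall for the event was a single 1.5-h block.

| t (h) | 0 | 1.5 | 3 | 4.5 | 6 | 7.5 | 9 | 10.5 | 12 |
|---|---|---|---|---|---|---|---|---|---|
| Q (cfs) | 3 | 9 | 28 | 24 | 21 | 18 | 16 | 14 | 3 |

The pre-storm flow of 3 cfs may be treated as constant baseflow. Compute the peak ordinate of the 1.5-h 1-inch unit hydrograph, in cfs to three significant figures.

Direct runoff: 0.0, 6.0, 25.0, 21.0, 18.0, 15.0, 13.0, 11.0, 0.0 cfs; ΣQ_DR = 109.0 cfs, peak = 25.0 cfs.
Runoff depth d = ΣQ_DR·Δt / A = 109.0 × 5400 / (0.0845 mi²) = 2.998 in.
The 1-inch UH is the DRH scaled by (1 in)/d, so U_p = 25.0 × 1/2.998 = 8.34 cfs.

U_p ≈ 8.34 cfs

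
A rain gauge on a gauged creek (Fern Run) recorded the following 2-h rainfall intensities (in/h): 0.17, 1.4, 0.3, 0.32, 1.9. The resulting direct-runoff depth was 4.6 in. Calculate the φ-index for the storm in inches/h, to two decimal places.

φ ≈ 0.50 in/h

Only the 2 blocks with intensity above φ contribute runoff: 1.4, 1.9 in/h.
Σ(I−φ)·Δt = d  ⇒  (1.4+1.9 − 2φ)·2 = 4.6
φ = (3.300 − 4.6/2) / 2 = 0.50 in/h.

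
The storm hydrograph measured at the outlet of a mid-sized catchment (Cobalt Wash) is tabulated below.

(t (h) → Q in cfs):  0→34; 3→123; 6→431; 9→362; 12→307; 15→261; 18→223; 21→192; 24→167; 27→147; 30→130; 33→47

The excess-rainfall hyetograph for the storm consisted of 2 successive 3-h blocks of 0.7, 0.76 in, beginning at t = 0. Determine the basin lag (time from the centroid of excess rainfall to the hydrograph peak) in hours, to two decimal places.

Centroid of excess rainfall: t_c = Σ P_i·t̄_i / ΣP_i = 3.0616 h (block centres at 1.5, 4.5 h).
Hydrograph peak occurs at t = 6 h, so basin lag t_L = 6 − 3.0616 = 2.94 h.

t_L ≈ 2.94 h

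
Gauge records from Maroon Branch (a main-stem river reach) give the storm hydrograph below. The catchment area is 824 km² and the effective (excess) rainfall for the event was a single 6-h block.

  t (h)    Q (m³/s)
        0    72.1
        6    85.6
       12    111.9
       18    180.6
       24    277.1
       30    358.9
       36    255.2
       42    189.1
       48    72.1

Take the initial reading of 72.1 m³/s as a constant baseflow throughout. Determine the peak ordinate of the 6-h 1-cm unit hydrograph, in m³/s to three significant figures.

Direct runoff: 0.0, 13.5, 39.8, 108.5, 205.0, 286.8, 183.1, 117.0, 0.0 m³/s; ΣQ_DR = 953.7 m³/s, peak = 286.8 m³/s.
Runoff depth d = ΣQ_DR·Δt / A = 953.7 × 21600 / (824 km²) = 25.00 mm.
The 1-cm UH is the DRH scaled by (10 mm)/d, so U_p = 286.8 × 10/25.00 = 115 m³/s.

U_p ≈ 115 m³/s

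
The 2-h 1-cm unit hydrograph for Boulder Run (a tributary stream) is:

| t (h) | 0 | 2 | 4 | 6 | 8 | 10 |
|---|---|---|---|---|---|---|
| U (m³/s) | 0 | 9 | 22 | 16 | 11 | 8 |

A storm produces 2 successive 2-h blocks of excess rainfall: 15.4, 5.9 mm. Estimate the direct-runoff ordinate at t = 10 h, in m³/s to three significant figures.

Q ≈ 18.8 m³/s

By discrete convolution, Q_j = Σ (P_i / 10 mm) · U_{j−i}.
At t = 10 h (j=5): Q = (15.4/10)·8 + (5.9/10)·11 = 18.8 m³/s.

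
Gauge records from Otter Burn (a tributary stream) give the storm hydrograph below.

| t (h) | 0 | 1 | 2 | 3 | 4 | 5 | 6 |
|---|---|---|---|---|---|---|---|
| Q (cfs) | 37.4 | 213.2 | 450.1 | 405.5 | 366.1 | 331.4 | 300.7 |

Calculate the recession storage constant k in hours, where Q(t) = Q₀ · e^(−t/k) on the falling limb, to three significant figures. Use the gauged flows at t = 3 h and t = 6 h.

On the falling limb, Q drops from 405.5 to 300.7 cfs between t = 3 h and t = 6 h (Δt = 3 h).
k = −Δt / ln(Q₂/Q₁) = −3 / ln(300.7/405.5) = 10.0 h.

k ≈ 10.0 h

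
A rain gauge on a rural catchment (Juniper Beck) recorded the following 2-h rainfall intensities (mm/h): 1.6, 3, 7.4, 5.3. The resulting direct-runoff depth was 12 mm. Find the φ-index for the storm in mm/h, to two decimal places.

φ ≈ 3.35 mm/h

Only the 2 blocks with intensity above φ contribute runoff: 7.4, 5.3 mm/h.
Σ(I−φ)·Δt = d  ⇒  (7.4+5.3 − 2φ)·2 = 12
φ = (12.70 − 12/2) / 2 = 3.35 mm/h.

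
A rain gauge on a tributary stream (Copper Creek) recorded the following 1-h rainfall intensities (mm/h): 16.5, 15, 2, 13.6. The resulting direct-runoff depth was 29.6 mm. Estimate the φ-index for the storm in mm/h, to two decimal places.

φ ≈ 5.17 mm/h

Only the 3 blocks with intensity above φ contribute runoff: 16.5, 15, 13.6 mm/h.
Σ(I−φ)·Δt = d  ⇒  (16.5+15+13.6 − 3φ)·1 = 29.6
φ = (45.10 − 29.6/1) / 3 = 5.17 mm/h.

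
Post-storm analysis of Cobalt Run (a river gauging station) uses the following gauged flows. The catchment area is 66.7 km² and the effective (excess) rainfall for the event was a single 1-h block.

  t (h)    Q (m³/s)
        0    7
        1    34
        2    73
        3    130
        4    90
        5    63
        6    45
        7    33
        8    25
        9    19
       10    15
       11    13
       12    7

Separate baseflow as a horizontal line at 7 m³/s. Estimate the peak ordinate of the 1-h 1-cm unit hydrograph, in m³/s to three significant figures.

U_p ≈ 49.2 m³/s

Direct runoff: 0.0, 27.0, 66.0, 123.0, 83.0, 56.0, 38.0, 26.0, 18.0, 12.0, 8.0, 6.0, 0.0 m³/s; ΣQ_DR = 463.0 m³/s, peak = 123.0 m³/s.
Runoff depth d = ΣQ_DR·Δt / A = 463.0 × 3600 / (66.7 km²) = 24.99 mm.
The 1-cm UH is the DRH scaled by (10 mm)/d, so U_p = 123.0 × 10/24.99 = 49.2 m³/s.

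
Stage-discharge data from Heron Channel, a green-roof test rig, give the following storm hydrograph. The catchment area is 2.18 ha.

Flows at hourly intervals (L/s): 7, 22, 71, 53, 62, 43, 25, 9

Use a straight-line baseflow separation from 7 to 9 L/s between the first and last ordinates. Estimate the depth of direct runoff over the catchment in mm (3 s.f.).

d ≈ 37.7 mm

Direct runoff: 0.00, 14.71, 63.43, 45.14, 53.86, 34.57, 16.29, 0.00 L/s; ΣQ_DR = 228.0 L/s.
V = ΣQ_DR · Δt = 228.0 × 3600 s = 8.208 × 10^5 L.
Over A = 2.18 ha, depth = V / A = 37.7 mm.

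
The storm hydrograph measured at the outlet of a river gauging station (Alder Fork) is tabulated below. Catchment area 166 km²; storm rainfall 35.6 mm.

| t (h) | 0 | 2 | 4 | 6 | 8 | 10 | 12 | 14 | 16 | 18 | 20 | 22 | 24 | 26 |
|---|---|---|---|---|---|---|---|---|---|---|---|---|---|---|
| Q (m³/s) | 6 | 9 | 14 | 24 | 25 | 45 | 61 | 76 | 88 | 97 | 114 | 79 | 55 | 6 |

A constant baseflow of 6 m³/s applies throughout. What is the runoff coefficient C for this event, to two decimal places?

ΣQ_DR = 615.0 m³/s; V = ΣQ_DR·Δt = 4.428 × 10^6 m³.
Runoff depth d = V / A = 26.67 mm.
C = d / P = 26.67 / 35.6 = 0.75.

C ≈ 0.75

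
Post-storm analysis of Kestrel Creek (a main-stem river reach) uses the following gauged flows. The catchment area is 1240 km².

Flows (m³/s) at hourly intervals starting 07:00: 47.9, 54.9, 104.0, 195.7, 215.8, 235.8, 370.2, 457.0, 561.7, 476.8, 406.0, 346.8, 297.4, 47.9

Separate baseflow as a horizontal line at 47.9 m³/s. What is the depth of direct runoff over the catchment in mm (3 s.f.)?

d ≈ 9.14 mm

Direct runoff: 0.0, 7.0, 56.1, 147.8, 167.9, 187.9, 322.3, 409.1, 513.8, 428.9, 358.1, 298.9, 249.5, 0.0 m³/s; ΣQ_DR = 3147 m³/s.
V = ΣQ_DR · Δt = 3147 × 3600 s = 1.133 × 10^7 m³.
Over A = 1240 km², depth = V / A = 9.14 mm.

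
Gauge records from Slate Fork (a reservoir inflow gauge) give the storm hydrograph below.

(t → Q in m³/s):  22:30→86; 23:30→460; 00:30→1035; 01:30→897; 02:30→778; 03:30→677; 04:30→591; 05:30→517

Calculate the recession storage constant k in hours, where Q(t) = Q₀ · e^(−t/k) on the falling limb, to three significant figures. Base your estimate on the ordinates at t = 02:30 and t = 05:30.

k ≈ 7.34 h

On the falling limb, Q drops from 778 to 517 m³/s between t = 02:30 and t = 05:30 (Δt = 3 h).
k = −Δt / ln(Q₂/Q₁) = −3 / ln(517/778) = 7.34 h.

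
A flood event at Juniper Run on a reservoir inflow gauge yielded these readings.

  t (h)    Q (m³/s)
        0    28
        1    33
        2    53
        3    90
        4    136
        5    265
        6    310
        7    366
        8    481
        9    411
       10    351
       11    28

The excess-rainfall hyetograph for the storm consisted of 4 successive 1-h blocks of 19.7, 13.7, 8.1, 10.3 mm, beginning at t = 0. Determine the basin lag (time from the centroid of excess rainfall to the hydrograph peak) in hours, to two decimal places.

Centroid of excess rainfall: t_c = Σ P_i·t̄_i / ΣP_i = 1.6737 h (block centres at 0.5, 1.5, 2.5, 3.5 h).
Hydrograph peak occurs at t = 8 h, so basin lag t_L = 8 − 1.6737 = 6.33 h.

t_L ≈ 6.33 h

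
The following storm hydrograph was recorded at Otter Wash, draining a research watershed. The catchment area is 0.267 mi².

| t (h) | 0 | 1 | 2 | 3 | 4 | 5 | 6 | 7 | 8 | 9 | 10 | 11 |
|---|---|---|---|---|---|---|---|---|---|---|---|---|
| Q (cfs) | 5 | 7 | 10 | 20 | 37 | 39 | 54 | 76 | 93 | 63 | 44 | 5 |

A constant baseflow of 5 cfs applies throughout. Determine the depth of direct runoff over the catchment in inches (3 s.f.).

Direct runoff: 0.0, 2.0, 5.0, 15.0, 32.0, 34.0, 49.0, 71.0, 88.0, 58.0, 39.0, 0.0 cfs; ΣQ_DR = 393.0 cfs.
V = ΣQ_DR · Δt = 393.0 × 3600 s = 1.415 × 10^6 ft³.
Over A = 0.267 mi², depth = V / A = 2.28 in.

d ≈ 2.28 in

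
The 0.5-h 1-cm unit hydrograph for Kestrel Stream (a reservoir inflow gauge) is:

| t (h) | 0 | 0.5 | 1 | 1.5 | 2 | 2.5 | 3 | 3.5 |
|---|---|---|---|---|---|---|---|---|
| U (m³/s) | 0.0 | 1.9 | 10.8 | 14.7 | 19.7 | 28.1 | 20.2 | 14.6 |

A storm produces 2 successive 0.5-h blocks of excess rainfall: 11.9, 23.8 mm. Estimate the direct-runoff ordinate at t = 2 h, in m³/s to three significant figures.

Q ≈ 58.4 m³/s

By discrete convolution, Q_j = Σ (P_i / 10 mm) · U_{j−i}.
At t = 2 h (j=4): Q = (11.9/10)·19.7 + (23.8/10)·14.7 = 58.4 m³/s.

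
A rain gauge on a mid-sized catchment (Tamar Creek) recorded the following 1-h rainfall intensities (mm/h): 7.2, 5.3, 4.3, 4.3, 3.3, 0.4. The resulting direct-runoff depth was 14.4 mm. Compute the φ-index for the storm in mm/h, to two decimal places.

φ ≈ 2.00 mm/h

Only the 5 blocks with intensity above φ contribute runoff: 7.2, 5.3, 4.3, 4.3, 3.3 mm/h.
Σ(I−φ)·Δt = d  ⇒  (7.2+5.3+4.3+4.3+3.3 − 5φ)·1 = 14.4
φ = (24.40 − 14.4/1) / 5 = 2.00 mm/h.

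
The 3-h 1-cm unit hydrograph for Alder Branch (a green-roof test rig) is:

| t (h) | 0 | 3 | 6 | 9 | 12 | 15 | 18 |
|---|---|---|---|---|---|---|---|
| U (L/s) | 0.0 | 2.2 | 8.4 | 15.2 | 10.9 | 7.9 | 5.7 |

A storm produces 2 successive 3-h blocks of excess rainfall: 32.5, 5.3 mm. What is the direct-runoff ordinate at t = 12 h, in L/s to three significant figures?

By discrete convolution, Q_j = Σ (P_i / 10 mm) · U_{j−i}.
At t = 12 h (j=4): Q = (32.5/10)·10.9 + (5.3/10)·15.2 = 43.5 L/s.

Q ≈ 43.5 L/s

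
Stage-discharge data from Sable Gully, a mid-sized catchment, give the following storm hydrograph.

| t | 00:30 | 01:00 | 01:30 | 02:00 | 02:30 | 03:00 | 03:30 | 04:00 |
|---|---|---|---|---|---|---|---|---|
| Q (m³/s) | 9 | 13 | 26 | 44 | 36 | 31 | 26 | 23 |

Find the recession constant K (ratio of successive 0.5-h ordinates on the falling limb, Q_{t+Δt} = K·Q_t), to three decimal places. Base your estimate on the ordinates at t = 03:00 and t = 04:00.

K ≈ 0.861

Using the recession-limb readings at t = 03:00 and t = 04:00: Q falls from 31 to 23 m³/s over 2 intervals.
K = (Q₂/Q₁)^(1/2) = (23/31)^(1/2) = 0.861.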